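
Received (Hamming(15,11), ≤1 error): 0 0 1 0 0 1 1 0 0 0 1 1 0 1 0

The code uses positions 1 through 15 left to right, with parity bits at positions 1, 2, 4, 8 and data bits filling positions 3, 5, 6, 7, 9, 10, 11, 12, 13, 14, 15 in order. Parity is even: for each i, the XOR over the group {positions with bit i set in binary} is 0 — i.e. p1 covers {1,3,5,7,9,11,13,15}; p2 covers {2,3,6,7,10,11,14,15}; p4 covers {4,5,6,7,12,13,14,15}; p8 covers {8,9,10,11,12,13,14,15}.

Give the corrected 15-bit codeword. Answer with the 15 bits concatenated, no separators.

001001100001010

s1 (pos 1,3,5,7,9,11,13,15): 0⊕1⊕0⊕1⊕0⊕1⊕0⊕0 = 1
s2 (pos 2,3,6,7,10,11,14,15): 0⊕1⊕1⊕1⊕0⊕1⊕1⊕0 = 1
s4 (pos 4,5,6,7,12,13,14,15): 0⊕0⊕1⊕1⊕1⊕0⊕1⊕0 = 0
s8 (pos 8,9,10,11,12,13,14,15): 0⊕0⊕0⊕1⊕1⊕0⊕1⊕0 = 1
Syndrome s8…s1 = 1011 → error at position 11.
Flip position 11: 001001100011010 → 001001100001010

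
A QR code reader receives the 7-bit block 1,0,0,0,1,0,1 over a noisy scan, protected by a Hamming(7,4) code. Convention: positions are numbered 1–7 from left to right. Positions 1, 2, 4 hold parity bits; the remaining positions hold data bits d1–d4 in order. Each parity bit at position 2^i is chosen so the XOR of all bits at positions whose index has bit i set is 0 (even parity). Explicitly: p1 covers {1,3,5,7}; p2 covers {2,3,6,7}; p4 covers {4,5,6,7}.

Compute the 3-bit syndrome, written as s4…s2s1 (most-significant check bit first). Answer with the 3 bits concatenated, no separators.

011

s1 (pos 1,3,5,7): 1⊕0⊕1⊕1 = 1
s2 (pos 2,3,6,7): 0⊕0⊕0⊕1 = 1
s4 (pos 4,5,6,7): 0⊕1⊕0⊕1 = 0
Syndrome s4…s1 = 011 → error at position 3.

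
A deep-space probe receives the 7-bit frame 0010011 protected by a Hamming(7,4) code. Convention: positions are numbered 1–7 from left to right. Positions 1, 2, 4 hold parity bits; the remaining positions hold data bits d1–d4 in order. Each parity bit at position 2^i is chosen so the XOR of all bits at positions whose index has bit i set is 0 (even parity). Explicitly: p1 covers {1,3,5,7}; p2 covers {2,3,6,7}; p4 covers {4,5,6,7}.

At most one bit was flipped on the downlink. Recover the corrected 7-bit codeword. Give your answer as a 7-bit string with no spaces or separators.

0110011

s1 (pos 1,3,5,7): 0⊕1⊕0⊕1 = 0
s2 (pos 2,3,6,7): 0⊕1⊕1⊕1 = 1
s4 (pos 4,5,6,7): 0⊕0⊕1⊕1 = 0
Syndrome s4…s1 = 010 → error at position 2.
Flip position 2: 0010011 → 0110011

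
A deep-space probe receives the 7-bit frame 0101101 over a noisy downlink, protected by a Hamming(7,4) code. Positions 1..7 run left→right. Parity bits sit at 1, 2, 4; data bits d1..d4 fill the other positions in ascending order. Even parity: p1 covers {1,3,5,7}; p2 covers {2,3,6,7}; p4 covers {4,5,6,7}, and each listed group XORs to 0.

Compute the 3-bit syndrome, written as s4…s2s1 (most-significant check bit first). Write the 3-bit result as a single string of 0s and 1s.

s1 (pos 1,3,5,7): 0⊕0⊕1⊕1 = 0
s2 (pos 2,3,6,7): 1⊕0⊕0⊕1 = 0
s4 (pos 4,5,6,7): 1⊕1⊕0⊕1 = 1
Syndrome s4…s1 = 100 → error at position 4.

100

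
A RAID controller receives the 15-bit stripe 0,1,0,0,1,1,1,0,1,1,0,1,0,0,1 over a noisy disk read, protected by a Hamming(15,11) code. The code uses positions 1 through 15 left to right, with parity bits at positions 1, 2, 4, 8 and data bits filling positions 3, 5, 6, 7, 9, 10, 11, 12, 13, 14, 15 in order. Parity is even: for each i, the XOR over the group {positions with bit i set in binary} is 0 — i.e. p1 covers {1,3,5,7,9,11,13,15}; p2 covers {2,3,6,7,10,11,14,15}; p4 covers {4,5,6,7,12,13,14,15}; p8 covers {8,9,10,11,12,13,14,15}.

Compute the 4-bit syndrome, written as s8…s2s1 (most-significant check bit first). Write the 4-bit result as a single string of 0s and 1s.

s1 (pos 1,3,5,7,9,11,13,15): 0⊕0⊕1⊕1⊕1⊕0⊕0⊕1 = 0
s2 (pos 2,3,6,7,10,11,14,15): 1⊕0⊕1⊕1⊕1⊕0⊕0⊕1 = 1
s4 (pos 4,5,6,7,12,13,14,15): 0⊕1⊕1⊕1⊕1⊕0⊕0⊕1 = 1
s8 (pos 8,9,10,11,12,13,14,15): 0⊕1⊕1⊕0⊕1⊕0⊕0⊕1 = 0
Syndrome s8…s1 = 0110 → error at position 6.

0110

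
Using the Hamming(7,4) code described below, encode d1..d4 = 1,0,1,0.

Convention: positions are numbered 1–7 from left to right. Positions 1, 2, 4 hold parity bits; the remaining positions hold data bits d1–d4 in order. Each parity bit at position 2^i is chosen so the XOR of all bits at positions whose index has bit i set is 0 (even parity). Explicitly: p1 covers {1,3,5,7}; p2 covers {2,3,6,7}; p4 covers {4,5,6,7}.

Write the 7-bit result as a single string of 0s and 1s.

Place data at non-parity positions: p1 p2 1 p4 0 1 0
p1 (pos 1,3,5,7): XOR of data positions = 1⊕0⊕0 = 1
p2 (pos 2,3,6,7): XOR of data positions = 1⊕1⊕0 = 0
p4 (pos 4,5,6,7): XOR of data positions = 0⊕1⊕0 = 1
Codeword: 1011010

1011010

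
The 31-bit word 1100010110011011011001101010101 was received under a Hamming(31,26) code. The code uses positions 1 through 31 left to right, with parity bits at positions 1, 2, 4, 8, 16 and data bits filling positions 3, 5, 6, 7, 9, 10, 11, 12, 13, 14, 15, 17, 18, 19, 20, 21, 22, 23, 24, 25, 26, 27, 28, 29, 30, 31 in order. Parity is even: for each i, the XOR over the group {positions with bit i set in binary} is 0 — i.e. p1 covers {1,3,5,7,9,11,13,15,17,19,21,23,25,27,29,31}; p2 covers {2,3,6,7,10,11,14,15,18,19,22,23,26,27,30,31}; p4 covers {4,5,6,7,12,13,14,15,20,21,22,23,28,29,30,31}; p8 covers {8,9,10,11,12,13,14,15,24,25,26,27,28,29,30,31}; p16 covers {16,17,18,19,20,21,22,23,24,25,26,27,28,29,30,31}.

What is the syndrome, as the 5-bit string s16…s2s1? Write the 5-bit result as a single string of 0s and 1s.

11010

s1 (pos 1,3,5,7,9,11,13,15,17,19,21,23,25,27,29,31): 1⊕0⊕0⊕0⊕1⊕0⊕1⊕1⊕0⊕1⊕0⊕1⊕1⊕1⊕1⊕1 = 0
s2 (pos 2,3,6,7,10,11,14,15,18,19,22,23,26,27,30,31): 1⊕0⊕1⊕0⊕0⊕0⊕0⊕1⊕1⊕1⊕1⊕1⊕0⊕1⊕0⊕1 = 1
s4 (pos 4,5,6,7,12,13,14,15,20,21,22,23,28,29,30,31): 0⊕0⊕1⊕0⊕1⊕1⊕0⊕1⊕0⊕0⊕1⊕1⊕0⊕1⊕0⊕1 = 0
s8 (pos 8,9,10,11,12,13,14,15,24,25,26,27,28,29,30,31): 1⊕1⊕0⊕0⊕1⊕1⊕0⊕1⊕0⊕1⊕0⊕1⊕0⊕1⊕0⊕1 = 1
s16 (pos 16,17,18,19,20,21,22,23,24,25,26,27,28,29,30,31): 1⊕0⊕1⊕1⊕0⊕0⊕1⊕1⊕0⊕1⊕0⊕1⊕0⊕1⊕0⊕1 = 1
Syndrome s16…s1 = 11010 → error at position 26.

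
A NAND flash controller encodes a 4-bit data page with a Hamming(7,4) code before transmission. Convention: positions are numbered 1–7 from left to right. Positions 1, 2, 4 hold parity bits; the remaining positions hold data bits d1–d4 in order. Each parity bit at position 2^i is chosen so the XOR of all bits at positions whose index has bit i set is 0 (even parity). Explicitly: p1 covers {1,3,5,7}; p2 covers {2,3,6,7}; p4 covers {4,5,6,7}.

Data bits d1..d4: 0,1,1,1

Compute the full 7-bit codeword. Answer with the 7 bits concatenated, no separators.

Place data at non-parity positions: p1 p2 0 p4 1 1 1
p1 (pos 1,3,5,7): XOR of data positions = 0⊕1⊕1 = 0
p2 (pos 2,3,6,7): XOR of data positions = 0⊕1⊕1 = 0
p4 (pos 4,5,6,7): XOR of data positions = 1⊕1⊕1 = 1
Codeword: 0001111

0001111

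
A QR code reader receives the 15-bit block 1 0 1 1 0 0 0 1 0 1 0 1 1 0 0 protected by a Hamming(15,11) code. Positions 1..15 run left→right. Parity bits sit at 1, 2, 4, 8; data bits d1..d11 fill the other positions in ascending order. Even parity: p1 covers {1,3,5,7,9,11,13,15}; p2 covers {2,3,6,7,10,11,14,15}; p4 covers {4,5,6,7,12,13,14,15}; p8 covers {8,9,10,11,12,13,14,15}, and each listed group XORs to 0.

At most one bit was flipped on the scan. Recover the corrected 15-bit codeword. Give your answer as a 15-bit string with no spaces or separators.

s1 (pos 1,3,5,7,9,11,13,15): 1⊕1⊕0⊕0⊕0⊕0⊕1⊕0 = 1
s2 (pos 2,3,6,7,10,11,14,15): 0⊕1⊕0⊕0⊕1⊕0⊕0⊕0 = 0
s4 (pos 4,5,6,7,12,13,14,15): 1⊕0⊕0⊕0⊕1⊕1⊕0⊕0 = 1
s8 (pos 8,9,10,11,12,13,14,15): 1⊕0⊕1⊕0⊕1⊕1⊕0⊕0 = 0
Syndrome s8…s1 = 0101 → error at position 5.
Flip position 5: 101100010101100 → 101110010101100

101110010101100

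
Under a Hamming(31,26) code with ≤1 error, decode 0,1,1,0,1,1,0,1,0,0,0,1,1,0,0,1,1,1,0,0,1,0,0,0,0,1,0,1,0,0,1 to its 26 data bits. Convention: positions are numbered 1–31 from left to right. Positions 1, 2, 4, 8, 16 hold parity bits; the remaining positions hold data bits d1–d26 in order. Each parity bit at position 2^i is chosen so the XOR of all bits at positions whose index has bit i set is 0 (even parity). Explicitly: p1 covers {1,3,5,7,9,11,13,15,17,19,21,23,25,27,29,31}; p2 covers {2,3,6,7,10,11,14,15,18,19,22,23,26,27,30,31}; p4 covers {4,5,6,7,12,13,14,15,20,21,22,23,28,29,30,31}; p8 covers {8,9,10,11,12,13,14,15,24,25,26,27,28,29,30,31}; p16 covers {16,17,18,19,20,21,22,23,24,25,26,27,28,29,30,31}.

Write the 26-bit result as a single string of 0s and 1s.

11100001100110110000101001

s1 (pos 1,3,5,7,9,11,13,15,17,19,21,23,25,27,29,31): 0⊕1⊕1⊕0⊕0⊕0⊕1⊕0⊕1⊕0⊕1⊕0⊕0⊕0⊕0⊕1 = 0
s2 (pos 2,3,6,7,10,11,14,15,18,19,22,23,26,27,30,31): 1⊕1⊕1⊕0⊕0⊕0⊕0⊕0⊕1⊕0⊕0⊕0⊕1⊕0⊕0⊕1 = 0
s4 (pos 4,5,6,7,12,13,14,15,20,21,22,23,28,29,30,31): 0⊕1⊕1⊕0⊕1⊕1⊕0⊕0⊕0⊕1⊕0⊕0⊕1⊕0⊕0⊕1 = 1
s8 (pos 8,9,10,11,12,13,14,15,24,25,26,27,28,29,30,31): 1⊕0⊕0⊕0⊕1⊕1⊕0⊕0⊕0⊕0⊕1⊕0⊕1⊕0⊕0⊕1 = 0
s16 (pos 16,17,18,19,20,21,22,23,24,25,26,27,28,29,30,31): 1⊕1⊕1⊕0⊕0⊕1⊕0⊕0⊕0⊕0⊕1⊕0⊕1⊕0⊕0⊕1 = 1
Syndrome s16…s1 = 10100 → error at position 20.
Flip position 20: 0110110100011001110010000101001 → 0110110100011001110110000101001
Read data bits from positions 3,5,6,7,9,10,11,12,13,14,15,17,18,19,20,21,22,23,24,25,26,27,28,29,30,31: 11100001100110110000101001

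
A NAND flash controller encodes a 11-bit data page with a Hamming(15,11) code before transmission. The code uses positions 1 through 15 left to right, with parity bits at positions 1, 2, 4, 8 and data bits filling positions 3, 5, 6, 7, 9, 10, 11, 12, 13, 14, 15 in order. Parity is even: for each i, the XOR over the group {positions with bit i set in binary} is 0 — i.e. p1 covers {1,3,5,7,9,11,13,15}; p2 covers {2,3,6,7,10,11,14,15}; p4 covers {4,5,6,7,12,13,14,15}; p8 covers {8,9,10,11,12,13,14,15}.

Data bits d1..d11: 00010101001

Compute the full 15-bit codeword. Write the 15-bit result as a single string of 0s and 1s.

010100110101001

Place data at non-parity positions: p1 p2 0 p4 0 0 1 p8 0 1 0 1 0 0 1
p1 (pos 1,3,5,7,9,11,13,15): XOR of data positions = 0⊕0⊕1⊕0⊕0⊕0⊕1 = 0
p2 (pos 2,3,6,7,10,11,14,15): XOR of data positions = 0⊕0⊕1⊕1⊕0⊕0⊕1 = 1
p4 (pos 4,5,6,7,12,13,14,15): XOR of data positions = 0⊕0⊕1⊕1⊕0⊕0⊕1 = 1
p8 (pos 8,9,10,11,12,13,14,15): XOR of data positions = 0⊕1⊕0⊕1⊕0⊕0⊕1 = 1
Codeword: 010100110101001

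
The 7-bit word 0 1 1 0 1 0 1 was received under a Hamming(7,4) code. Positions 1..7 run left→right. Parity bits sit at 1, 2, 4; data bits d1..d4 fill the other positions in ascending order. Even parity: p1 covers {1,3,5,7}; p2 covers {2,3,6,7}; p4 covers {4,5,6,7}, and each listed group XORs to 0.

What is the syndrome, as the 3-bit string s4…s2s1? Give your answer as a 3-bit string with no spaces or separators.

s1 (pos 1,3,5,7): 0⊕1⊕1⊕1 = 1
s2 (pos 2,3,6,7): 1⊕1⊕0⊕1 = 1
s4 (pos 4,5,6,7): 0⊕1⊕0⊕1 = 0
Syndrome s4…s1 = 011 → error at position 3.

011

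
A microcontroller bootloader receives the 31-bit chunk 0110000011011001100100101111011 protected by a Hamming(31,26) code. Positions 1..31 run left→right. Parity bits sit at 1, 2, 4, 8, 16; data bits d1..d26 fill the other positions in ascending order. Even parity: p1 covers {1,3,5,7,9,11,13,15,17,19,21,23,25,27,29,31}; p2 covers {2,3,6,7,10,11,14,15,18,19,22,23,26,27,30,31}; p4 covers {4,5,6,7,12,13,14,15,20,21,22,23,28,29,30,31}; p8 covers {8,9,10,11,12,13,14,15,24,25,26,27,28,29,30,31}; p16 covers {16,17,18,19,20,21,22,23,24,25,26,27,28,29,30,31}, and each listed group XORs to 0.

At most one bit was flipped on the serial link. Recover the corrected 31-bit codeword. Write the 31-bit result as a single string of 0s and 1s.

s1 (pos 1,3,5,7,9,11,13,15,17,19,21,23,25,27,29,31): 0⊕1⊕0⊕0⊕1⊕0⊕1⊕0⊕1⊕0⊕0⊕1⊕1⊕1⊕0⊕1 = 0
s2 (pos 2,3,6,7,10,11,14,15,18,19,22,23,26,27,30,31): 1⊕1⊕0⊕0⊕1⊕0⊕0⊕0⊕0⊕0⊕0⊕1⊕1⊕1⊕1⊕1 = 0
s4 (pos 4,5,6,7,12,13,14,15,20,21,22,23,28,29,30,31): 0⊕0⊕0⊕0⊕1⊕1⊕0⊕0⊕1⊕0⊕0⊕1⊕1⊕0⊕1⊕1 = 1
s8 (pos 8,9,10,11,12,13,14,15,24,25,26,27,28,29,30,31): 0⊕1⊕1⊕0⊕1⊕1⊕0⊕0⊕0⊕1⊕1⊕1⊕1⊕0⊕1⊕1 = 0
s16 (pos 16,17,18,19,20,21,22,23,24,25,26,27,28,29,30,31): 1⊕1⊕0⊕0⊕1⊕0⊕0⊕1⊕0⊕1⊕1⊕1⊕1⊕0⊕1⊕1 = 0
Syndrome s16…s1 = 00100 → error at position 4.
Flip position 4: 0110000011011001100100101111011 → 0111000011011001100100101111011

0111000011011001100100101111011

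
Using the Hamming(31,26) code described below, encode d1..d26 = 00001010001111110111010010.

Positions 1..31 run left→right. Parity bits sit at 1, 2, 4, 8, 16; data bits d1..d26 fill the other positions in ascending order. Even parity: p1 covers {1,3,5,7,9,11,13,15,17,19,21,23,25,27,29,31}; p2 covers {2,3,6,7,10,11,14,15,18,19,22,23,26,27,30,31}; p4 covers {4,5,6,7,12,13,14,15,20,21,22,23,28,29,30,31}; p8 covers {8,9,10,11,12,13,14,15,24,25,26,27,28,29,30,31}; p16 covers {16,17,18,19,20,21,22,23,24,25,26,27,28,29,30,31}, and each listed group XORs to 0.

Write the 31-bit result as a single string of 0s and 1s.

Place data at non-parity positions: p1 p2 0 p4 0 0 0 p8 1 0 1 0 0 0 1 p16 1 1 1 1 1 0 1 1 1 0 1 0 0 1 0
p1 (pos 1,3,5,7,9,11,13,15,17,19,21,23,25,27,29,31): XOR of data positions = 0⊕0⊕0⊕1⊕1⊕0⊕1⊕1⊕1⊕1⊕1⊕1⊕1⊕0⊕0 = 1
p2 (pos 2,3,6,7,10,11,14,15,18,19,22,23,26,27,30,31): XOR of data positions = 0⊕0⊕0⊕0⊕1⊕0⊕1⊕1⊕1⊕0⊕1⊕0⊕1⊕1⊕0 = 1
p4 (pos 4,5,6,7,12,13,14,15,20,21,22,23,28,29,30,31): XOR of data positions = 0⊕0⊕0⊕0⊕0⊕0⊕1⊕1⊕1⊕0⊕1⊕0⊕0⊕1⊕0 = 1
p8 (pos 8,9,10,11,12,13,14,15,24,25,26,27,28,29,30,31): XOR of data positions = 1⊕0⊕1⊕0⊕0⊕0⊕1⊕1⊕1⊕0⊕1⊕0⊕0⊕1⊕0 = 1
p16 (pos 16,17,18,19,20,21,22,23,24,25,26,27,28,29,30,31): XOR of data positions = 1⊕1⊕1⊕1⊕1⊕0⊕1⊕1⊕1⊕0⊕1⊕0⊕0⊕1⊕0 = 0
Codeword: 1101000110100010111110111010010

1101000110100010111110111010010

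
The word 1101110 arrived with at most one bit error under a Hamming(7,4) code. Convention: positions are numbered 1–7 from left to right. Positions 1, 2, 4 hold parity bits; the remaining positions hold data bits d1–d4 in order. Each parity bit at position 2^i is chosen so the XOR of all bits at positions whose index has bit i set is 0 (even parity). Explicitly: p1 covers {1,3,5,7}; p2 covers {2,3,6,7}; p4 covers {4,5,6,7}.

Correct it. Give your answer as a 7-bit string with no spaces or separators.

1100110

s1 (pos 1,3,5,7): 1⊕0⊕1⊕0 = 0
s2 (pos 2,3,6,7): 1⊕0⊕1⊕0 = 0
s4 (pos 4,5,6,7): 1⊕1⊕1⊕0 = 1
Syndrome s4…s1 = 100 → error at position 4.
Flip position 4: 1101110 → 1100110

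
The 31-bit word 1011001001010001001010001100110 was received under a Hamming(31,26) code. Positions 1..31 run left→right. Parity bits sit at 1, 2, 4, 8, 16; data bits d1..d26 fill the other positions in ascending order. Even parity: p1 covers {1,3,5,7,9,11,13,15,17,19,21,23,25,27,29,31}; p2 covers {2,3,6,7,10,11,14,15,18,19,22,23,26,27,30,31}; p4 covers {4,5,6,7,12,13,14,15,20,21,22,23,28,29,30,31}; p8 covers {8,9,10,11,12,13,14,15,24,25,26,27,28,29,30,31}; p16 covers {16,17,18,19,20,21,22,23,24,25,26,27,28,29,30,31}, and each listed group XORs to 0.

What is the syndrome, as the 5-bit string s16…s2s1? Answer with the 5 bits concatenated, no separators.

s1 (pos 1,3,5,7,9,11,13,15,17,19,21,23,25,27,29,31): 1⊕1⊕0⊕1⊕0⊕0⊕0⊕0⊕0⊕1⊕1⊕0⊕1⊕0⊕1⊕0 = 1
s2 (pos 2,3,6,7,10,11,14,15,18,19,22,23,26,27,30,31): 0⊕1⊕0⊕1⊕1⊕0⊕0⊕0⊕0⊕1⊕0⊕0⊕1⊕0⊕1⊕0 = 0
s4 (pos 4,5,6,7,12,13,14,15,20,21,22,23,28,29,30,31): 1⊕0⊕0⊕1⊕1⊕0⊕0⊕0⊕0⊕1⊕0⊕0⊕0⊕1⊕1⊕0 = 0
s8 (pos 8,9,10,11,12,13,14,15,24,25,26,27,28,29,30,31): 0⊕0⊕1⊕0⊕1⊕0⊕0⊕0⊕0⊕1⊕1⊕0⊕0⊕1⊕1⊕0 = 0
s16 (pos 16,17,18,19,20,21,22,23,24,25,26,27,28,29,30,31): 1⊕0⊕0⊕1⊕0⊕1⊕0⊕0⊕0⊕1⊕1⊕0⊕0⊕1⊕1⊕0 = 1
Syndrome s16…s1 = 10001 → error at position 17.

10001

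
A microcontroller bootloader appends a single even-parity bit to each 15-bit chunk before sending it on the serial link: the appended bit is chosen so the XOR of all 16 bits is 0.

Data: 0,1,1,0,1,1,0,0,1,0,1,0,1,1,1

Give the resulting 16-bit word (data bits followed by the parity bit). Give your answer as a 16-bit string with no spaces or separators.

0110110010101111

XOR of the 15 data bits: 0⊕1⊕1⊕0⊕1⊕1⊕0⊕0⊕1⊕0⊕1⊕0⊕1⊕1⊕1 = 1
Parity bit = 1 (so all 16 bits XOR to 0).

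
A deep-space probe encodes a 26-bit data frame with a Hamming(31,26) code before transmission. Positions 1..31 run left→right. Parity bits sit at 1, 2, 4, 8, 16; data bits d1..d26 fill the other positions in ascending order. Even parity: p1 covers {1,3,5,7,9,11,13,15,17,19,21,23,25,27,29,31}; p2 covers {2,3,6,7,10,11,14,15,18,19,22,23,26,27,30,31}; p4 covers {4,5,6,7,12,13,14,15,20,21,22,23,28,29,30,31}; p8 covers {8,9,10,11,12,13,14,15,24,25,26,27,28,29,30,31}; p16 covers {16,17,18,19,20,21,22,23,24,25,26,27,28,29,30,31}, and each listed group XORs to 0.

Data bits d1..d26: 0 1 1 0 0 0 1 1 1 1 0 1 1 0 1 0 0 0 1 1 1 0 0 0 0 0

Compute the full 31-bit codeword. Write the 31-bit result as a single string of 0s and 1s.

Place data at non-parity positions: p1 p2 0 p4 1 1 0 p8 0 0 1 1 1 1 0 p16 1 1 0 1 0 0 0 1 1 1 0 0 0 0 0
p1 (pos 1,3,5,7,9,11,13,15,17,19,21,23,25,27,29,31): XOR of data positions = 0⊕1⊕0⊕0⊕1⊕1⊕0⊕1⊕0⊕0⊕0⊕1⊕0⊕0⊕0 = 1
p2 (pos 2,3,6,7,10,11,14,15,18,19,22,23,26,27,30,31): XOR of data positions = 0⊕1⊕0⊕0⊕1⊕1⊕0⊕1⊕0⊕0⊕0⊕1⊕0⊕0⊕0 = 1
p4 (pos 4,5,6,7,12,13,14,15,20,21,22,23,28,29,30,31): XOR of data positions = 1⊕1⊕0⊕1⊕1⊕1⊕0⊕1⊕0⊕0⊕0⊕0⊕0⊕0⊕0 = 0
p8 (pos 8,9,10,11,12,13,14,15,24,25,26,27,28,29,30,31): XOR of data positions = 0⊕0⊕1⊕1⊕1⊕1⊕0⊕1⊕1⊕1⊕0⊕0⊕0⊕0⊕0 = 1
p16 (pos 16,17,18,19,20,21,22,23,24,25,26,27,28,29,30,31): XOR of data positions = 1⊕1⊕0⊕1⊕0⊕0⊕0⊕1⊕1⊕1⊕0⊕0⊕0⊕0⊕0 = 0
Codeword: 1100110100111100110100011100000

1100110100111100110100011100000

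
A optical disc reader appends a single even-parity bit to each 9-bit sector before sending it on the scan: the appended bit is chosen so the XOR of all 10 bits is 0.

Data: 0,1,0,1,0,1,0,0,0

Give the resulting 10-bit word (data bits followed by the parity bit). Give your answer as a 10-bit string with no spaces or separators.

0101010001

XOR of the 9 data bits: 0⊕1⊕0⊕1⊕0⊕1⊕0⊕0⊕0 = 1
Parity bit = 1 (so all 10 bits XOR to 0).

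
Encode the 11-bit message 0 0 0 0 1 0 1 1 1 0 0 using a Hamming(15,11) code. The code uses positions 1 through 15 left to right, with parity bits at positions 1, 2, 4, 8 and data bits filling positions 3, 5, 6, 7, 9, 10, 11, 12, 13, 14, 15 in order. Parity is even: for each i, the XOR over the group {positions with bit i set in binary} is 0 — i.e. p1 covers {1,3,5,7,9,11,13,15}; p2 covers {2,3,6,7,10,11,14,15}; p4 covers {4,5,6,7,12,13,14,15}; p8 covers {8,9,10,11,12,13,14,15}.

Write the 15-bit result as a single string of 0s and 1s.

Place data at non-parity positions: p1 p2 0 p4 0 0 0 p8 1 0 1 1 1 0 0
p1 (pos 1,3,5,7,9,11,13,15): XOR of data positions = 0⊕0⊕0⊕1⊕1⊕1⊕0 = 1
p2 (pos 2,3,6,7,10,11,14,15): XOR of data positions = 0⊕0⊕0⊕0⊕1⊕0⊕0 = 1
p4 (pos 4,5,6,7,12,13,14,15): XOR of data positions = 0⊕0⊕0⊕1⊕1⊕0⊕0 = 0
p8 (pos 8,9,10,11,12,13,14,15): XOR of data positions = 1⊕0⊕1⊕1⊕1⊕0⊕0 = 0
Codeword: 110000001011100

110000001011100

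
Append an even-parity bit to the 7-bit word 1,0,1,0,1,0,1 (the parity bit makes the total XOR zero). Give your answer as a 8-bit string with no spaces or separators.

10101010

XOR of the 7 data bits: 1⊕0⊕1⊕0⊕1⊕0⊕1 = 0
Parity bit = 0 (so all 8 bits XOR to 0).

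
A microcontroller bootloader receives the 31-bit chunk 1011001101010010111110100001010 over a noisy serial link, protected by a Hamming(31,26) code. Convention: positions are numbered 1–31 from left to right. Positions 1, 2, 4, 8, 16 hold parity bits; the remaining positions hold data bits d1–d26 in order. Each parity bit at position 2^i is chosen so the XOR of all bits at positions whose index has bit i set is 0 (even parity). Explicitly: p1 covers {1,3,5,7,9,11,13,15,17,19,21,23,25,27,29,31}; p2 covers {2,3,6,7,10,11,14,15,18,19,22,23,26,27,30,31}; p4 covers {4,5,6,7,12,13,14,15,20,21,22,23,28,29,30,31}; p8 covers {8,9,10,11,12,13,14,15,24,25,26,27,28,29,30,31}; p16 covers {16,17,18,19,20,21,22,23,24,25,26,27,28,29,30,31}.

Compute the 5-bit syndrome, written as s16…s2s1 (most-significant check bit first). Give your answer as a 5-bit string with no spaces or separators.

s1 (pos 1,3,5,7,9,11,13,15,17,19,21,23,25,27,29,31): 1⊕1⊕0⊕1⊕0⊕0⊕0⊕1⊕1⊕1⊕1⊕1⊕0⊕0⊕0⊕0 = 0
s2 (pos 2,3,6,7,10,11,14,15,18,19,22,23,26,27,30,31): 0⊕1⊕0⊕1⊕1⊕0⊕0⊕1⊕1⊕1⊕0⊕1⊕0⊕0⊕1⊕0 = 0
s4 (pos 4,5,6,7,12,13,14,15,20,21,22,23,28,29,30,31): 1⊕0⊕0⊕1⊕1⊕0⊕0⊕1⊕1⊕1⊕0⊕1⊕1⊕0⊕1⊕0 = 1
s8 (pos 8,9,10,11,12,13,14,15,24,25,26,27,28,29,30,31): 1⊕0⊕1⊕0⊕1⊕0⊕0⊕1⊕0⊕0⊕0⊕0⊕1⊕0⊕1⊕0 = 0
s16 (pos 16,17,18,19,20,21,22,23,24,25,26,27,28,29,30,31): 0⊕1⊕1⊕1⊕1⊕1⊕0⊕1⊕0⊕0⊕0⊕0⊕1⊕0⊕1⊕0 = 0
Syndrome s16…s1 = 00100 → error at position 4.

00100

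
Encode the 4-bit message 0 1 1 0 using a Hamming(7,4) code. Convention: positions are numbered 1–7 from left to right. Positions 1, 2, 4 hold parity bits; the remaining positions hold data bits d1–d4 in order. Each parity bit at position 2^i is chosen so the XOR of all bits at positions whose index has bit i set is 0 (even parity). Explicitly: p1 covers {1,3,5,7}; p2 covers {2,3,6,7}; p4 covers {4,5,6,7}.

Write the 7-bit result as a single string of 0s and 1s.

1100110

Place data at non-parity positions: p1 p2 0 p4 1 1 0
p1 (pos 1,3,5,7): XOR of data positions = 0⊕1⊕0 = 1
p2 (pos 2,3,6,7): XOR of data positions = 0⊕1⊕0 = 1
p4 (pos 4,5,6,7): XOR of data positions = 1⊕1⊕0 = 0
Codeword: 1100110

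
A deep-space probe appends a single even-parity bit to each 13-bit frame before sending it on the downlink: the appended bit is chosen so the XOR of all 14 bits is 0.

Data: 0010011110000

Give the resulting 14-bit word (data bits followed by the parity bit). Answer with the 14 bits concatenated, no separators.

00100111100001

XOR of the 13 data bits: 0⊕0⊕1⊕0⊕0⊕1⊕1⊕1⊕1⊕0⊕0⊕0⊕0 = 1
Parity bit = 1 (so all 14 bits XOR to 0).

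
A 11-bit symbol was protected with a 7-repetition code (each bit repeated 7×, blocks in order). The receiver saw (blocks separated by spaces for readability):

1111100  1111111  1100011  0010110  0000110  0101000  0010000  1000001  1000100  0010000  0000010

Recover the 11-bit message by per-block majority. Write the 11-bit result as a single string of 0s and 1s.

Block 1 (1111100): 5 ones → 1
Block 2 (1111111): 7 ones → 1
Block 3 (1100011): 4 ones → 1
Block 4 (0010110): 3 ones → 0
Block 5 (0000110): 2 ones → 0
Block 6 (0101000): 2 ones → 0
Block 7 (0010000): 1 one → 0
Block 8 (1000001): 2 ones → 0
Block 9 (1000100): 2 ones → 0
Block 10 (0010000): 1 one → 0
Block 11 (0000010): 1 one → 0

11100000000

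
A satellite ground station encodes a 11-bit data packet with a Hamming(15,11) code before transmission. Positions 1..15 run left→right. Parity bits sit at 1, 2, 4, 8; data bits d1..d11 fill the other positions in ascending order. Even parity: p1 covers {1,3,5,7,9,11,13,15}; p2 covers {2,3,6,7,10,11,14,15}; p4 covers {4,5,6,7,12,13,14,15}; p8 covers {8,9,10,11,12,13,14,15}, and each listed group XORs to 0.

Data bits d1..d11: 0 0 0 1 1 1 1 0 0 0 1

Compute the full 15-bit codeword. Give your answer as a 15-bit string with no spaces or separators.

000000101110001

Place data at non-parity positions: p1 p2 0 p4 0 0 1 p8 1 1 1 0 0 0 1
p1 (pos 1,3,5,7,9,11,13,15): XOR of data positions = 0⊕0⊕1⊕1⊕1⊕0⊕1 = 0
p2 (pos 2,3,6,7,10,11,14,15): XOR of data positions = 0⊕0⊕1⊕1⊕1⊕0⊕1 = 0
p4 (pos 4,5,6,7,12,13,14,15): XOR of data positions = 0⊕0⊕1⊕0⊕0⊕0⊕1 = 0
p8 (pos 8,9,10,11,12,13,14,15): XOR of data positions = 1⊕1⊕1⊕0⊕0⊕0⊕1 = 0
Codeword: 000000101110001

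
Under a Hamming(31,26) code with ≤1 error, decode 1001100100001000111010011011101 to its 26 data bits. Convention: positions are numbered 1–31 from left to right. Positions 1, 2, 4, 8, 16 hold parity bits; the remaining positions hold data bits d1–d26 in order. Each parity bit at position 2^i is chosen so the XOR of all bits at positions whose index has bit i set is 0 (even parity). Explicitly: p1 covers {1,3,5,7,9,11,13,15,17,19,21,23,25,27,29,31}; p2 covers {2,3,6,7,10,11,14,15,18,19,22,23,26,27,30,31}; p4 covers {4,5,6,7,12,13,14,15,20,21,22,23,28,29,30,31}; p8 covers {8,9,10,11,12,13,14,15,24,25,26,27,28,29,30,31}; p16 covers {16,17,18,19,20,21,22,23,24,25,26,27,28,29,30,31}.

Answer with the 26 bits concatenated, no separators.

01000000100111010011011101

s1 (pos 1,3,5,7,9,11,13,15,17,19,21,23,25,27,29,31): 1⊕0⊕1⊕0⊕0⊕0⊕1⊕0⊕1⊕1⊕1⊕0⊕1⊕1⊕1⊕1 = 0
s2 (pos 2,3,6,7,10,11,14,15,18,19,22,23,26,27,30,31): 0⊕0⊕0⊕0⊕0⊕0⊕0⊕0⊕1⊕1⊕0⊕0⊕0⊕1⊕0⊕1 = 0
s4 (pos 4,5,6,7,12,13,14,15,20,21,22,23,28,29,30,31): 1⊕1⊕0⊕0⊕0⊕1⊕0⊕0⊕0⊕1⊕0⊕0⊕1⊕1⊕0⊕1 = 1
s8 (pos 8,9,10,11,12,13,14,15,24,25,26,27,28,29,30,31): 1⊕0⊕0⊕0⊕0⊕1⊕0⊕0⊕1⊕1⊕0⊕1⊕1⊕1⊕0⊕1 = 0
s16 (pos 16,17,18,19,20,21,22,23,24,25,26,27,28,29,30,31): 0⊕1⊕1⊕1⊕0⊕1⊕0⊕0⊕1⊕1⊕0⊕1⊕1⊕1⊕0⊕1 = 0
Syndrome s16…s1 = 00100 → error at position 4.
Flip position 4: 1001100100001000111010011011101 → 1000100100001000111010011011101
Read data bits from positions 3,5,6,7,9,10,11,12,13,14,15,17,18,19,20,21,22,23,24,25,26,27,28,29,30,31: 01000000100111010011011101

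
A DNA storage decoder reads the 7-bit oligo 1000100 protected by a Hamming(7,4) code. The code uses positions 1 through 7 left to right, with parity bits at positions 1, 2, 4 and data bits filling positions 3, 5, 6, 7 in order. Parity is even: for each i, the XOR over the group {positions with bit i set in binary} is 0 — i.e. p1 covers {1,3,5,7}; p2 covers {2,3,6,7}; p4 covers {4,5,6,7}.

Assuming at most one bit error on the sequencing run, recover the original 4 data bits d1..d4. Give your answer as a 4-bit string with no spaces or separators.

s1 (pos 1,3,5,7): 1⊕0⊕1⊕0 = 0
s2 (pos 2,3,6,7): 0⊕0⊕0⊕0 = 0
s4 (pos 4,5,6,7): 0⊕1⊕0⊕0 = 1
Syndrome s4…s1 = 100 → error at position 4.
Flip position 4: 1000100 → 1001100
Read data bits from positions 3,5,6,7: 0100

0100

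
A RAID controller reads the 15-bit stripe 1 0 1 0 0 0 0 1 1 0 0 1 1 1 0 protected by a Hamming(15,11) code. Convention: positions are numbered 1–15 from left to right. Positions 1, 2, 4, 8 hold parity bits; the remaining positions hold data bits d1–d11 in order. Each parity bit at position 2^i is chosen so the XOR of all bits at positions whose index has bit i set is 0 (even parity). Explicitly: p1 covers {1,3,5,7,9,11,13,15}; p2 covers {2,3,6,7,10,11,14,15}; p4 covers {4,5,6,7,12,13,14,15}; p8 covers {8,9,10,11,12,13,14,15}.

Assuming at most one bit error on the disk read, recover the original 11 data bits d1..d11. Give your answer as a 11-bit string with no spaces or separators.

s1 (pos 1,3,5,7,9,11,13,15): 1⊕1⊕0⊕0⊕1⊕0⊕1⊕0 = 0
s2 (pos 2,3,6,7,10,11,14,15): 0⊕1⊕0⊕0⊕0⊕0⊕1⊕0 = 0
s4 (pos 4,5,6,7,12,13,14,15): 0⊕0⊕0⊕0⊕1⊕1⊕1⊕0 = 1
s8 (pos 8,9,10,11,12,13,14,15): 1⊕1⊕0⊕0⊕1⊕1⊕1⊕0 = 1
Syndrome s8…s1 = 1100 → error at position 12.
Flip position 12: 101000011001110 → 101000011000110
Read data bits from positions 3,5,6,7,9,10,11,12,13,14,15: 10001000110

10001000110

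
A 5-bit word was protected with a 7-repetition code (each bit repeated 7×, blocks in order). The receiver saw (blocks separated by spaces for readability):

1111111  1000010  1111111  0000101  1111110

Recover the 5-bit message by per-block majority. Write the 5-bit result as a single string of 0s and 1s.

10101

Block 1 (1111111): 7 ones → 1
Block 2 (1000010): 2 ones → 0
Block 3 (1111111): 7 ones → 1
Block 4 (0000101): 2 ones → 0
Block 5 (1111110): 6 ones → 1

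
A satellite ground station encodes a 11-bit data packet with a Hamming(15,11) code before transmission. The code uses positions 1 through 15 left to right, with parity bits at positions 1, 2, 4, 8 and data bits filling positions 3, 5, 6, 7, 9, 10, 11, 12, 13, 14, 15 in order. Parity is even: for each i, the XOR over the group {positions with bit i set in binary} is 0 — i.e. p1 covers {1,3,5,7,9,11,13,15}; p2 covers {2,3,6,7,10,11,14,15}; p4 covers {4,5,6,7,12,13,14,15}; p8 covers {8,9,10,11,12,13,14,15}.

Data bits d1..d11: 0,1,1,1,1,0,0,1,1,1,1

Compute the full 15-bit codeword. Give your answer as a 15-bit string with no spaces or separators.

Place data at non-parity positions: p1 p2 0 p4 1 1 1 p8 1 0 0 1 1 1 1
p1 (pos 1,3,5,7,9,11,13,15): XOR of data positions = 0⊕1⊕1⊕1⊕0⊕1⊕1 = 1
p2 (pos 2,3,6,7,10,11,14,15): XOR of data positions = 0⊕1⊕1⊕0⊕0⊕1⊕1 = 0
p4 (pos 4,5,6,7,12,13,14,15): XOR of data positions = 1⊕1⊕1⊕1⊕1⊕1⊕1 = 1
p8 (pos 8,9,10,11,12,13,14,15): XOR of data positions = 1⊕0⊕0⊕1⊕1⊕1⊕1 = 1
Codeword: 100111111001111

100111111001111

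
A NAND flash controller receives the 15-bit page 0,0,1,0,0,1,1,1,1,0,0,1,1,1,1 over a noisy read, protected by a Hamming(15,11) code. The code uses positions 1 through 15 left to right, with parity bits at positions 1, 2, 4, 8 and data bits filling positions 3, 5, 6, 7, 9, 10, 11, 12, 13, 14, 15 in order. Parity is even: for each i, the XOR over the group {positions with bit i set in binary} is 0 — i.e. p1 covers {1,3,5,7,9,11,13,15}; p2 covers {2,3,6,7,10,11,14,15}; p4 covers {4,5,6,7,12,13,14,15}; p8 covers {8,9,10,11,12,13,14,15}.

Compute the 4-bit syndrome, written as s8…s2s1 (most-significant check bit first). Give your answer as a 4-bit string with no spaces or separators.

0011

s1 (pos 1,3,5,7,9,11,13,15): 0⊕1⊕0⊕1⊕1⊕0⊕1⊕1 = 1
s2 (pos 2,3,6,7,10,11,14,15): 0⊕1⊕1⊕1⊕0⊕0⊕1⊕1 = 1
s4 (pos 4,5,6,7,12,13,14,15): 0⊕0⊕1⊕1⊕1⊕1⊕1⊕1 = 0
s8 (pos 8,9,10,11,12,13,14,15): 1⊕1⊕0⊕0⊕1⊕1⊕1⊕1 = 0
Syndrome s8…s1 = 0011 → error at position 3.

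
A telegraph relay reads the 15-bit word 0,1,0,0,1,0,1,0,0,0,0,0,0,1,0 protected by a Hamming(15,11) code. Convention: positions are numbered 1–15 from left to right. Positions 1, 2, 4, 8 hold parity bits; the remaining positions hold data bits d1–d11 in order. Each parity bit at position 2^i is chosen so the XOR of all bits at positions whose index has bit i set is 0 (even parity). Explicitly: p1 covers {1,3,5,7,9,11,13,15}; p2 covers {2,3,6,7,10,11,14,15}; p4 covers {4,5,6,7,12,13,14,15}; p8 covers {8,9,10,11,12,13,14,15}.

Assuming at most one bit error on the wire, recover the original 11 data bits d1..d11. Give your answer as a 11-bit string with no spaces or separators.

01010000000

s1 (pos 1,3,5,7,9,11,13,15): 0⊕0⊕1⊕1⊕0⊕0⊕0⊕0 = 0
s2 (pos 2,3,6,7,10,11,14,15): 1⊕0⊕0⊕1⊕0⊕0⊕1⊕0 = 1
s4 (pos 4,5,6,7,12,13,14,15): 0⊕1⊕0⊕1⊕0⊕0⊕1⊕0 = 1
s8 (pos 8,9,10,11,12,13,14,15): 0⊕0⊕0⊕0⊕0⊕0⊕1⊕0 = 1
Syndrome s8…s1 = 1110 → error at position 14.
Flip position 14: 010010100000010 → 010010100000000
Read data bits from positions 3,5,6,7,9,10,11,12,13,14,15: 01010000000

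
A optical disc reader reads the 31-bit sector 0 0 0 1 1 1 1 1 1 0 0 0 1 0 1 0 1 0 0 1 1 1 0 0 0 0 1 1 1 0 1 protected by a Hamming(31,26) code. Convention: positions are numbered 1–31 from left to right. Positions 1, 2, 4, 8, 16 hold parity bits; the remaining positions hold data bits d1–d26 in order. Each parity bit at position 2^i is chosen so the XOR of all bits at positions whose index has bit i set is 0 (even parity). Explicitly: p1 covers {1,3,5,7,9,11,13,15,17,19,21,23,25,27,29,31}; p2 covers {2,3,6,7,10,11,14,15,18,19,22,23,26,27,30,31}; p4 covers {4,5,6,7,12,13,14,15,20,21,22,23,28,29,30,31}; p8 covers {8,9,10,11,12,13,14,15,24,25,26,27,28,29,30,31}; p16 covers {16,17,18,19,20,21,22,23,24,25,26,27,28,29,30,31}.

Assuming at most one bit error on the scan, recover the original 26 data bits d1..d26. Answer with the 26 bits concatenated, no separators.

01111000101100111000011101

s1 (pos 1,3,5,7,9,11,13,15,17,19,21,23,25,27,29,31): 0⊕0⊕1⊕1⊕1⊕0⊕1⊕1⊕1⊕0⊕1⊕0⊕0⊕1⊕1⊕1 = 0
s2 (pos 2,3,6,7,10,11,14,15,18,19,22,23,26,27,30,31): 0⊕0⊕1⊕1⊕0⊕0⊕0⊕1⊕0⊕0⊕1⊕0⊕0⊕1⊕0⊕1 = 0
s4 (pos 4,5,6,7,12,13,14,15,20,21,22,23,28,29,30,31): 1⊕1⊕1⊕1⊕0⊕1⊕0⊕1⊕1⊕1⊕1⊕0⊕1⊕1⊕0⊕1 = 0
s8 (pos 8,9,10,11,12,13,14,15,24,25,26,27,28,29,30,31): 1⊕1⊕0⊕0⊕0⊕1⊕0⊕1⊕0⊕0⊕0⊕1⊕1⊕1⊕0⊕1 = 0
s16 (pos 16,17,18,19,20,21,22,23,24,25,26,27,28,29,30,31): 0⊕1⊕0⊕0⊕1⊕1⊕1⊕0⊕0⊕0⊕0⊕1⊕1⊕1⊕0⊕1 = 0
Syndrome s16…s1 = 00000 → no error.
Read data bits from positions 3,5,6,7,9,10,11,12,13,14,15,17,18,19,20,21,22,23,24,25,26,27,28,29,30,31: 01111000101100111000011101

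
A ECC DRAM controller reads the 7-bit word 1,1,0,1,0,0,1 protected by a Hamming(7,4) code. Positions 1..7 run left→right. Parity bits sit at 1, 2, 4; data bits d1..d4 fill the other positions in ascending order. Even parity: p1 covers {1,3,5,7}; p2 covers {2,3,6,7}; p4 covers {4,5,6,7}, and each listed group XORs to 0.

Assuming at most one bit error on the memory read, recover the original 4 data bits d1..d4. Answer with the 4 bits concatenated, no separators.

s1 (pos 1,3,5,7): 1⊕0⊕0⊕1 = 0
s2 (pos 2,3,6,7): 1⊕0⊕0⊕1 = 0
s4 (pos 4,5,6,7): 1⊕0⊕0⊕1 = 0
Syndrome s4…s1 = 000 → no error.
Read data bits from positions 3,5,6,7: 0001

0001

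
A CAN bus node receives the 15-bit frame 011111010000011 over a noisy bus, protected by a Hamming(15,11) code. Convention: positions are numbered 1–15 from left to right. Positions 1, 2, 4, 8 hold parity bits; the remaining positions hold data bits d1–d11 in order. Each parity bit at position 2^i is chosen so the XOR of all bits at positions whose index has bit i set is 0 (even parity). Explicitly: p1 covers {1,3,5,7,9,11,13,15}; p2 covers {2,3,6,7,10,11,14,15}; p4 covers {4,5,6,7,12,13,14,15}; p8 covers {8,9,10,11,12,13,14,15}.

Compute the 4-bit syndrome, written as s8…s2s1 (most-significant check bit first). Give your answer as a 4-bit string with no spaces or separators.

1111

s1 (pos 1,3,5,7,9,11,13,15): 0⊕1⊕1⊕0⊕0⊕0⊕0⊕1 = 1
s2 (pos 2,3,6,7,10,11,14,15): 1⊕1⊕1⊕0⊕0⊕0⊕1⊕1 = 1
s4 (pos 4,5,6,7,12,13,14,15): 1⊕1⊕1⊕0⊕0⊕0⊕1⊕1 = 1
s8 (pos 8,9,10,11,12,13,14,15): 1⊕0⊕0⊕0⊕0⊕0⊕1⊕1 = 1
Syndrome s8…s1 = 1111 → error at position 15.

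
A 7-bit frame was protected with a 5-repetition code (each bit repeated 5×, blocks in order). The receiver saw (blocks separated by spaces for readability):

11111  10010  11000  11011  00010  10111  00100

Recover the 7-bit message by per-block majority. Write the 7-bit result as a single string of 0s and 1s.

1001010

Block 1 (11111): 5 ones → 1
Block 2 (10010): 2 ones → 0
Block 3 (11000): 2 ones → 0
Block 4 (11011): 4 ones → 1
Block 5 (00010): 1 one → 0
Block 6 (10111): 4 ones → 1
Block 7 (00100): 1 one → 0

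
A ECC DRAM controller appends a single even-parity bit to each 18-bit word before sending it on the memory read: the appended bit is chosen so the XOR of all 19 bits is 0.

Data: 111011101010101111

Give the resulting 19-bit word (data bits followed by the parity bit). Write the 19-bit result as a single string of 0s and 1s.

XOR of the 18 data bits: 1⊕1⊕1⊕0⊕1⊕1⊕1⊕0⊕1⊕0⊕1⊕0⊕1⊕0⊕1⊕1⊕1⊕1 = 1
Parity bit = 1 (so all 19 bits XOR to 0).

1110111010101011111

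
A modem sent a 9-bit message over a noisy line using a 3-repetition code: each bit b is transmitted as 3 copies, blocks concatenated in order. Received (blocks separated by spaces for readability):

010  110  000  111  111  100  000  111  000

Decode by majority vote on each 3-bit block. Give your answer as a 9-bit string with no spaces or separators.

010110010

Block 1 (010): 1 one → 0
Block 2 (110): 2 ones → 1
Block 3 (000): 0 ones → 0
Block 4 (111): 3 ones → 1
Block 5 (111): 3 ones → 1
Block 6 (100): 1 one → 0
Block 7 (000): 0 ones → 0
Block 8 (111): 3 ones → 1
Block 9 (000): 0 ones → 0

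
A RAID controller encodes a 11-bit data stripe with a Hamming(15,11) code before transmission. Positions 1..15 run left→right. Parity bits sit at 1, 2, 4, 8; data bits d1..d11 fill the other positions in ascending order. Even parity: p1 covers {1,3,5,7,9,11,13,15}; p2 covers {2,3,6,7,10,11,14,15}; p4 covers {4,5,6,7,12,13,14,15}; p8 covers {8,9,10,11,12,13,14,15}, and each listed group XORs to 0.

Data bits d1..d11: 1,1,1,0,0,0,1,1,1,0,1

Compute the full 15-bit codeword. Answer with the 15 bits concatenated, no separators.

101111000011101

Place data at non-parity positions: p1 p2 1 p4 1 1 0 p8 0 0 1 1 1 0 1
p1 (pos 1,3,5,7,9,11,13,15): XOR of data positions = 1⊕1⊕0⊕0⊕1⊕1⊕1 = 1
p2 (pos 2,3,6,7,10,11,14,15): XOR of data positions = 1⊕1⊕0⊕0⊕1⊕0⊕1 = 0
p4 (pos 4,5,6,7,12,13,14,15): XOR of data positions = 1⊕1⊕0⊕1⊕1⊕0⊕1 = 1
p8 (pos 8,9,10,11,12,13,14,15): XOR of data positions = 0⊕0⊕1⊕1⊕1⊕0⊕1 = 0
Codeword: 101111000011101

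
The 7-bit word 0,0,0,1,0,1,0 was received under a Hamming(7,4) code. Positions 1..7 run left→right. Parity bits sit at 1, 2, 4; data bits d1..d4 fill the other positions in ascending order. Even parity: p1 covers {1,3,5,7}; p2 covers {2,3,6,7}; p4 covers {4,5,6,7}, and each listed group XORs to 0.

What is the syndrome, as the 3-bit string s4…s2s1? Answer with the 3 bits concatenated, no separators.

010

s1 (pos 1,3,5,7): 0⊕0⊕0⊕0 = 0
s2 (pos 2,3,6,7): 0⊕0⊕1⊕0 = 1
s4 (pos 4,5,6,7): 1⊕0⊕1⊕0 = 0
Syndrome s4…s1 = 010 → error at position 2.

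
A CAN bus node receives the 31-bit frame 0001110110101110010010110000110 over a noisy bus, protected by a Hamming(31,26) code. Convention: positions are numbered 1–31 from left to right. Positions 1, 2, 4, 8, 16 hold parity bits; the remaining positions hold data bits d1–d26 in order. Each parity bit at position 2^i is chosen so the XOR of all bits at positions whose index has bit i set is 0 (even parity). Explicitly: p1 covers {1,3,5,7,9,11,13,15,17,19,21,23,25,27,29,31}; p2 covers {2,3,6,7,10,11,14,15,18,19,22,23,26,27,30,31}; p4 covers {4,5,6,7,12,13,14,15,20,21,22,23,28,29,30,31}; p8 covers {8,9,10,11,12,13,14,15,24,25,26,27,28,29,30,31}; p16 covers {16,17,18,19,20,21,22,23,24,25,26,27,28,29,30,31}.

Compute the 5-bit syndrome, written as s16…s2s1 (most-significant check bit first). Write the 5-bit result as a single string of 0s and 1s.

01010

s1 (pos 1,3,5,7,9,11,13,15,17,19,21,23,25,27,29,31): 0⊕0⊕1⊕0⊕1⊕1⊕1⊕1⊕0⊕0⊕1⊕1⊕0⊕0⊕1⊕0 = 0
s2 (pos 2,3,6,7,10,11,14,15,18,19,22,23,26,27,30,31): 0⊕0⊕1⊕0⊕0⊕1⊕1⊕1⊕1⊕0⊕0⊕1⊕0⊕0⊕1⊕0 = 1
s4 (pos 4,5,6,7,12,13,14,15,20,21,22,23,28,29,30,31): 1⊕1⊕1⊕0⊕0⊕1⊕1⊕1⊕0⊕1⊕0⊕1⊕0⊕1⊕1⊕0 = 0
s8 (pos 8,9,10,11,12,13,14,15,24,25,26,27,28,29,30,31): 1⊕1⊕0⊕1⊕0⊕1⊕1⊕1⊕1⊕0⊕0⊕0⊕0⊕1⊕1⊕0 = 1
s16 (pos 16,17,18,19,20,21,22,23,24,25,26,27,28,29,30,31): 0⊕0⊕1⊕0⊕0⊕1⊕0⊕1⊕1⊕0⊕0⊕0⊕0⊕1⊕1⊕0 = 0
Syndrome s16…s1 = 01010 → error at position 10.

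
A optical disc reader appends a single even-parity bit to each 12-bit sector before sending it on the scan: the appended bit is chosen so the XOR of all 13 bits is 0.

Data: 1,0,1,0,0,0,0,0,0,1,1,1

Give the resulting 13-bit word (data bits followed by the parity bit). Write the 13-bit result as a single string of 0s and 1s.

1010000001111

XOR of the 12 data bits: 1⊕0⊕1⊕0⊕0⊕0⊕0⊕0⊕0⊕1⊕1⊕1 = 1
Parity bit = 1 (so all 13 bits XOR to 0).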